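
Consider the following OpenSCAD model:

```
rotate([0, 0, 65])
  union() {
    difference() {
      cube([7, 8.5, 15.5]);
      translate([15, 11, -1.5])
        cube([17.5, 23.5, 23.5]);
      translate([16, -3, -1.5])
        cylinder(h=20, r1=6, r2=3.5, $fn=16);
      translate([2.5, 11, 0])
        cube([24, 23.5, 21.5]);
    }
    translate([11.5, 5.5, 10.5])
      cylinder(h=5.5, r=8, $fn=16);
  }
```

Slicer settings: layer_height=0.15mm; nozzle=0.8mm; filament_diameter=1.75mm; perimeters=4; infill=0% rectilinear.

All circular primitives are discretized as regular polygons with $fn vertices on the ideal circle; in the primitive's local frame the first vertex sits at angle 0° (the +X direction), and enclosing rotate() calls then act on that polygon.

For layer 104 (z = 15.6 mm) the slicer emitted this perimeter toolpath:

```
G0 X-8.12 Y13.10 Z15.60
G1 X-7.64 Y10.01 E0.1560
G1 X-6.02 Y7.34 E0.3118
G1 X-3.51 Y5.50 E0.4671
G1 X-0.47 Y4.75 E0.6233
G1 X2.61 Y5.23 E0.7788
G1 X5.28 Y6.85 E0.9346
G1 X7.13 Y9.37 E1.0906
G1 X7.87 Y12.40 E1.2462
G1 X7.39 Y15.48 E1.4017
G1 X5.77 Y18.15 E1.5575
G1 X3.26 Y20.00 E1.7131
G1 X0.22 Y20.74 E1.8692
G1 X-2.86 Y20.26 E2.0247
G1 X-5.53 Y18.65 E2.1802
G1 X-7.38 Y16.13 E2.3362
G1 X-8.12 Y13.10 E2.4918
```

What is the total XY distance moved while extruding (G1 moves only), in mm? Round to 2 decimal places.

Sum the Euclidean lengths of each G1 segment: total = 49.95 mm.

49.95 mm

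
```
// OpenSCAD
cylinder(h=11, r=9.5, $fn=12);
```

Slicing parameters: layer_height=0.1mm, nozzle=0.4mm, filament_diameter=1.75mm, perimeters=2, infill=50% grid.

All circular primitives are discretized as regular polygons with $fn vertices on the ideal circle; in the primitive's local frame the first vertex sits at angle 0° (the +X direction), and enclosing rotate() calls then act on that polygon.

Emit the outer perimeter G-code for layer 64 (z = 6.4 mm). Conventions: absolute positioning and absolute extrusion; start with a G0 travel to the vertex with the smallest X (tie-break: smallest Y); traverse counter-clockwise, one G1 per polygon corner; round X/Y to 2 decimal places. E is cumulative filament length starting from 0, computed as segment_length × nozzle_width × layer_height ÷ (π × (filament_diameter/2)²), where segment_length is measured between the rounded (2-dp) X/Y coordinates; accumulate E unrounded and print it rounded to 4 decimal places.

At z = 6.4 mm: the r=9.5 cylinder gives a regular 12-gon of circumradius 9.5 (constant along its height). The outline is a single polygon with 12 vertices. Extrusion per mm of travel: 0.4 × 0.1 / (π × 0.875²) = 0.016630. Accumulating E over each segment gives final E = 0.9815.

G0 X-9.50 Y0.00 Z6.40
G1 X-8.23 Y-4.75 E0.0818
G1 X-4.75 Y-8.23 E0.1636
G1 X0.00 Y-9.50 E0.2454
G1 X4.75 Y-8.23 E0.3271
G1 X8.23 Y-4.75 E0.4090
G1 X9.50 Y0.00 E0.4908
G1 X8.23 Y4.75 E0.5725
G1 X4.75 Y8.23 E0.6544
G1 X0.00 Y9.50 E0.7361
G1 X-4.75 Y8.23 E0.8179
G1 X-8.23 Y4.75 E0.8997
G1 X-9.50 Y0.00 E0.9815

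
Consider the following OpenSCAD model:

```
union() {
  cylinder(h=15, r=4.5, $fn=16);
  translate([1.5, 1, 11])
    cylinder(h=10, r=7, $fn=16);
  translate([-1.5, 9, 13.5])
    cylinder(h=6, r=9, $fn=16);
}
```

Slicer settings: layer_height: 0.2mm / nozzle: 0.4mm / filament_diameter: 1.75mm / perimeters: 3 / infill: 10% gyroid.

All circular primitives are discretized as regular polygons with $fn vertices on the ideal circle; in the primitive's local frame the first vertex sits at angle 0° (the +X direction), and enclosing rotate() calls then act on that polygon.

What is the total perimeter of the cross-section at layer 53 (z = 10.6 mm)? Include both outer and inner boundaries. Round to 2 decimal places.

At z = 10.6 mm: the r=4.5 cylinder gives a regular 16-gon of circumradius 4.5 (constant along its height) (perimeter = 2·16·4.500·sin(180°/16) = 28.09 mm); the cylinder at (1.5, 1) is not intersected at this z (z outside [11, 21]); the cylinder at (-1.5, 9) is absent (z outside [13.5, 19.5]); Taking the union: only the r=4.5 cylinder is present, so the union is just that shape — boundary = 28.09 mm. Overall, the cross-section is a single solid region. Total boundary length (outer) = 28.09 mm.

28.09 mm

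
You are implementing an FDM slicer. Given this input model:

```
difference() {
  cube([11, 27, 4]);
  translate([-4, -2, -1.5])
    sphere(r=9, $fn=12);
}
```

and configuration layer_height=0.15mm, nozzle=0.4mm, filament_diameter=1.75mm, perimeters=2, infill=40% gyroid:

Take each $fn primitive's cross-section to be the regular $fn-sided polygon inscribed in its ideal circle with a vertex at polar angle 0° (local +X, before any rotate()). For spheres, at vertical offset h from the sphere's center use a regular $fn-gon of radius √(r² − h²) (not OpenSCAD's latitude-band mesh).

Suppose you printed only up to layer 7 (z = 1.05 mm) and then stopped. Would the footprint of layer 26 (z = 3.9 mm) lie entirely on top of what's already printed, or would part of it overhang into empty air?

part overhangs

Compare the two slices. At z = 1.05: the cube (footprint 11×27) is included at this height (area 297.00 mm²); the sphere at (-4, -2): section is a regular 12-gon, circumradius = √(r²−h²) = √(9²−2.55²) = 8.631 (area = (12/2)·8.631²·sin(360°/12) = 223.49 mm²); Taking the first minus the rest: starting from the 11×27 cube (297.00 mm²), the r=9 sphere at (-4, -2) partially overlaps it — only the 14.77 mm² overlap (of its 223.49 mm²) is removed, clipping the outline — area = 282.23 mm². At z = 3.9: the cube is present — its section is the full 11×27 rectangle (area 297.00 mm²); the r=9 sphere at (-4, -2) slices to a regular 12-gon of circumradius 7.200 (√(r²−h²) with h=5.4 from center) (area = (12/2)·7.200²·sin(360°/12) = 155.52 mm²); Subtracting the remaining from the first: starting from the 11×27 cube (297.00 mm²), the r=9 sphere at (-4, -2) partially overlaps it — only the 6.42 mm² overlap (of its 155.52 mm²) is removed, clipping the outline — area = 290.58 mm². Checking containment: at z = 3.9 the cross-section extends beyond the z = 1.05 cross-section by about 8.35 mm².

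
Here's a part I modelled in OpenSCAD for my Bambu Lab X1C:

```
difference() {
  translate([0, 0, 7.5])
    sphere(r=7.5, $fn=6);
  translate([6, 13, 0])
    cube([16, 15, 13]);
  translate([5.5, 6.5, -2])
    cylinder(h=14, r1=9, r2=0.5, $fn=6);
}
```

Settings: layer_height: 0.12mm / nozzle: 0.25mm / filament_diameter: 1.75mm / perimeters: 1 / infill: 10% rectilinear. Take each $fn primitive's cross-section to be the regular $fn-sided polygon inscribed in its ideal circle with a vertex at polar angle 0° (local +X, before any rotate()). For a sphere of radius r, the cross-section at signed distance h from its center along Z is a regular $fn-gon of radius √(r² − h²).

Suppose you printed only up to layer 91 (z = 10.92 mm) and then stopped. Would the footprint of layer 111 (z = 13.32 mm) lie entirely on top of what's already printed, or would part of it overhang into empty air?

entirely on top

Compare the two slices. At z = 10.92: the sphere: section is a regular 6-gon, circumradius = √(r²−h²) = √(7.5²−3.42²) = 6.675 (area = (6/2)·6.675²·sin(360°/6) = 115.75 mm²); the cube at (6, 13) is present — its section is the full 16×15 rectangle (area 240.00 mm²); the cone at (5.5, 6.5) contributes a regular 6-gon of circumradius 1.156 (interpolated between r1=9 and r2=0.5 at t=0.923) (area = (6/2)·1.156²·sin(360°/6) = 3.47 mm²); Taking the first minus the rest: starting from the r=7.5 sphere (115.75 mm²), the 16×15 cube at (6, 13) misses the remaining region (no effect); the cone at (5.5, 6.5) misses the remaining region (no effect) — area = 115.75 mm². At z = 13.32: the r=7.5 sphere slices to a regular 6-gon of circumradius 4.730 (√(r²−h²) with h=5.82 from center) (area = (6/2)·4.730²·sin(360°/6) = 58.14 mm²); the cube at (6, 13) does not reach this height (z outside [0, 13]); the cone at (5.5, 6.5) does not reach this height (z outside [-2, 12]); Subtracting the remaining from the first: none of the subtracted shapes is present at this height, so the r=7.5 sphere is unchanged — area = 58.14 mm². Checking containment: the cross-section at z = 13.32 is a subset of the cross-section at z = 10.92.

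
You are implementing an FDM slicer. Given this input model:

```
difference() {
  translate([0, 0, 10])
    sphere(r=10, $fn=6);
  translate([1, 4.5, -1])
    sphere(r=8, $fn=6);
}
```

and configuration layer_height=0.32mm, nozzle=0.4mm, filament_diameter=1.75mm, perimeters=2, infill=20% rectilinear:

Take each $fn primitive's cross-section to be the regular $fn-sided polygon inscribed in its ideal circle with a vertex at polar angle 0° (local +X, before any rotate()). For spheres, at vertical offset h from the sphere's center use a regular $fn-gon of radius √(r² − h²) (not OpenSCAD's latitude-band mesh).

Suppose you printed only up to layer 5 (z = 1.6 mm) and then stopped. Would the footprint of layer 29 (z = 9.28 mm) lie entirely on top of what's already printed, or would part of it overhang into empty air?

Compare the two slices. At z = 1.6: the sphere: section is a regular 6-gon, circumradius = √(r²−h²) = √(10²−8.4²) = 5.426 (area = (6/2)·5.426²·sin(360°/6) = 76.49 mm²); the r=8 sphere at (1, 4.5) contributes a regular 6-gon of circumradius √(8²−2.6²) = 7.566 (area = (6/2)·7.566²·sin(360°/6) = 148.71 mm²); Subtracting the remaining from the first: starting from the r=10 sphere (76.49 mm²), the r=8 sphere at (1, 4.5) partially overlaps it — only the 54.17 mm² overlap (of its 148.71 mm²) is removed, clipping the outline — area = 22.32 mm². At z = 9.28: the r=10 sphere contributes a regular 6-gon of circumradius √(10²−0.72²) = 9.974 (area = (6/2)·9.974²·sin(360°/6) = 258.46 mm²); the sphere at (1, 4.5) does not reach this height (|z−center|=10.280 > r=8); After the difference (first − rest): none of the subtracted shapes is present at this height, so the r=10 sphere is unchanged — area = 258.46 mm². Checking containment: at z = 9.28 the cross-section extends beyond the z = 1.6 cross-section by about 236.14 mm².

part overhangs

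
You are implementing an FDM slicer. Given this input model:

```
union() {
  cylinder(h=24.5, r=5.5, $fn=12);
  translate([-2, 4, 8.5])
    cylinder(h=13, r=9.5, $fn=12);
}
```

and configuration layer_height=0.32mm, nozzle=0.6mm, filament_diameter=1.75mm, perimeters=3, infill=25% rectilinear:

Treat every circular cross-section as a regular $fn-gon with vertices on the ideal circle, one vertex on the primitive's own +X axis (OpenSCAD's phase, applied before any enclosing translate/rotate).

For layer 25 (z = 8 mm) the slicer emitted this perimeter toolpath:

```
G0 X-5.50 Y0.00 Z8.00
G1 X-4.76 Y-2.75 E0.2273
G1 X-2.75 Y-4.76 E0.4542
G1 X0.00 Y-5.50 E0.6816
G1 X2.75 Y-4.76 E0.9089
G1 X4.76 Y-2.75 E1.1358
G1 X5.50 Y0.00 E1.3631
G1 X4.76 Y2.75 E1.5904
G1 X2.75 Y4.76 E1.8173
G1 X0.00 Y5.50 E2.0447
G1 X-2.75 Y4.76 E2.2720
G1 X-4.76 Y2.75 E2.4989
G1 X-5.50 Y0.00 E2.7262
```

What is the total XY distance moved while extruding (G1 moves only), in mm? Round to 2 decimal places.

34.15 mm

Sum the Euclidean lengths of each G1 segment: total = 34.15 mm.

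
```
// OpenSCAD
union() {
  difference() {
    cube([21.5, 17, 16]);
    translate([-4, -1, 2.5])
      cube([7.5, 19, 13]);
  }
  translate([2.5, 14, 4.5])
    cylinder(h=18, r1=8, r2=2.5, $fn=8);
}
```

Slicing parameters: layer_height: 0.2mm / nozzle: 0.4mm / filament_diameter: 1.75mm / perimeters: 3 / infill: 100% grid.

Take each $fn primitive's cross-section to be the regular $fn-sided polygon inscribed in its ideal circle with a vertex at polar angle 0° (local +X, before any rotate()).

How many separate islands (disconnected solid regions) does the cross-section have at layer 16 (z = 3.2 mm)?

1

At z = 3.2 mm: the cube is present — its section is the full 21.5×17 rectangle; the 7.5×19 cube at (-4, -1) contributes its full rectangle; Subtracting the remaining from the first: starting from the 21.5×17 cube, the 7.5×19 cube at (-4, -1) partially overlaps it — only the 59.50 mm² overlap (of its 142.50 mm²) is removed, clipping the outline — 1 connected region; the cone at (2.5, 14) does not reach this height (z outside [4.5, 22.5]); Merging all regions: only the result so far is present, so the union is just that shape — 1 connected region. Overall, the cross-section is a single solid region. Island count = 1.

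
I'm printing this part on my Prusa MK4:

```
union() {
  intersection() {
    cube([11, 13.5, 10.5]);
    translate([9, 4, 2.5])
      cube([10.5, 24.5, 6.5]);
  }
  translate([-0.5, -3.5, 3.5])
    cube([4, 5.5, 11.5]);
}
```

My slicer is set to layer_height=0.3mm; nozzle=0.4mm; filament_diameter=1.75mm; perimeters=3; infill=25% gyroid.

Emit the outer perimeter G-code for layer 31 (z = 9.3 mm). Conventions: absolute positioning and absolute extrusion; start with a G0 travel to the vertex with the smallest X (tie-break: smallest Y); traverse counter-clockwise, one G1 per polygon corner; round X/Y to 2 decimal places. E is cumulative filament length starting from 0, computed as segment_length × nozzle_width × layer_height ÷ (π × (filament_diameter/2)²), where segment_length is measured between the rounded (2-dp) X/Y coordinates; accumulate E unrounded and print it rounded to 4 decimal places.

G0 X-0.50 Y-3.50 Z9.30
G1 X3.50 Y-3.50 E0.1996
G1 X3.50 Y2.00 E0.4740
G1 X-0.50 Y2.00 E0.6735
G1 X-0.50 Y-3.50 E0.9479

At z = 9.3 mm: the cube (footprint 11×13.5) is included at this height; the cube at (9, 4) is not intersected at this z (z outside [2.5, 9]); Taking the intersection: at least one operand is absent at this height, so nothing remains; the cube at (-0.5, -3.5) (footprint 4×5.5) is included at this height; Merging all regions: only the 4×5.5 cube at (-0.5, -3.5) is present, so the union is just that shape — 1 connected region. The outline is a single polygon with 4 vertices. Extrusion per mm of travel: 0.4 × 0.3 / (π × 0.875²) = 0.049890. Accumulating E over each segment gives final E = 0.9479.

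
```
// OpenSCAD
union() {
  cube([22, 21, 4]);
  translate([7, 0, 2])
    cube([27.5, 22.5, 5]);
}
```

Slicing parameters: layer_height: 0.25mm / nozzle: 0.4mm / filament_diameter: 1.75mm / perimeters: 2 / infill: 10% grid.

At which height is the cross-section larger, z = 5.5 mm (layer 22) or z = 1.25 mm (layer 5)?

layer 22 (z = 5.5 mm)

Layer 22 (z = 5.5): the cube is absent (z outside [0, 4]); the cube at (7, 0) (footprint 27.5×22.5) is included at this height (area 618.75 mm²); Combining (union): only the 27.5×22.5 cube at (7, 0) is present, so the union is just that shape — area = 618.75 mm². So its area = 618.75 mm². Layer 5 (z = 1.25): the cube (footprint 22×21) is included at this height (area 462.00 mm²); the cube at (7, 0) does not reach this height (z outside [2, 7]); Taking the union: only the 22×21 cube is present, so the union is just that shape — area = 462.00 mm². So its area = 462.00 mm². Layer 22 is larger (618.75 vs 462.00 mm²).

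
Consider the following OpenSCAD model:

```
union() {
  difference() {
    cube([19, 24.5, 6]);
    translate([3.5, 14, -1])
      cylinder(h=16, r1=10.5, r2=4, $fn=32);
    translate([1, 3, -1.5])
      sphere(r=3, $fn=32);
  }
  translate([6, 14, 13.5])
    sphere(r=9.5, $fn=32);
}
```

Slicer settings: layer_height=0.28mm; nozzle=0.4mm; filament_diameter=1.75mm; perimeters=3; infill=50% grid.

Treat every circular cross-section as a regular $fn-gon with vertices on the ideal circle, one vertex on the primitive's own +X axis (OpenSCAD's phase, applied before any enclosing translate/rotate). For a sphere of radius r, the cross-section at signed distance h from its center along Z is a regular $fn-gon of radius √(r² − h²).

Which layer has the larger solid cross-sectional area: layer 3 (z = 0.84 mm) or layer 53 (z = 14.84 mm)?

layer 53 (z = 14.84 mm)

Layer 3 (z = 0.84): the 19×24.5 cube contributes its full rectangle (area 465.50 mm²); the cone at (3.5, 14) (r1=10.5→r2=4) has section circumradius 9.752 here — a regular 32-gon (area = (32/2)·9.752²·sin(360°/32) = 296.88 mm²); the r=3 sphere at (1, 3) slices to a regular 32-gon of circumradius 1.877 (√(r²−h²) with h=2.34 from center) (area = (32/2)·1.877²·sin(360°/32) = 11.00 mm²); Taking the first minus the rest: starting from the 19×24.5 cube (465.50 mm²), the cone at (3.5, 14) partially overlaps it — only the 214.98 mm² overlap (of its 296.88 mm²) is removed, clipping the outline; the r=3 sphere at (1, 3) partially overlaps it — only the 8.65 mm² overlap (of its 11.00 mm²) is removed, clipping the outline — area = 241.87 mm²; the sphere at (6, 14) is not intersected at this z (|z−center|=12.660 > r=9.5); Taking the union: only the result so far is present, so the union is just that shape — area = 241.87 mm². So its area = 241.87 mm². Layer 53 (z = 14.84): the cube does not reach this height (z outside [0, 6]); the cone at (3.5, 14): at t=0.990 of its height the radius interpolates to r₁+(r₂−r₁)t = 4.065, giving a regular 32-gon of that circumradius (area = (32/2)·4.065²·sin(360°/32) = 51.58 mm²); the sphere at (1, 3) does not reach this height (|z−center|=16.340 > r=3); After the difference (first − rest): the first operand is absent here, so nothing remains; the sphere at (6, 14): section is a regular 32-gon, circumradius = √(r²−h²) = √(9.5²−1.34²) = 9.405 (area = (32/2)·9.405²·sin(360°/32) = 276.11 mm²); Combining (union): only the r=9.5 sphere at (6, 14) is present, so the union is just that shape — area = 276.11 mm². So its area = 276.11 mm². Layer 53 is larger (276.11 vs 241.87 mm²).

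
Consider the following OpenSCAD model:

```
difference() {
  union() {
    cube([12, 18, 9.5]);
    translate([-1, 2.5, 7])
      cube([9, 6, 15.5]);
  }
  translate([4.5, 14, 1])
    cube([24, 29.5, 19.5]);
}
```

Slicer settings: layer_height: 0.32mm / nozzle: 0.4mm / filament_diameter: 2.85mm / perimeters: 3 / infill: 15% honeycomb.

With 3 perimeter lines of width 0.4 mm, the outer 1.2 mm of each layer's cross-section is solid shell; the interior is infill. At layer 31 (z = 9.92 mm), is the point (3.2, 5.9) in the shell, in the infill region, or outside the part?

infill

At z = 9.92 mm: the cube does not reach this height (z outside [0, 9.5]); the 9×6 cube at (-1, 2.5) contributes its full rectangle; Taking the union: only the 9×6 cube at (-1, 2.5) is present, so the union is just that shape — 1 connected region; the cube at (4.5, 14) is present — its section is the full 24×29.5 rectangle; Subtracting the remaining from the first: starting from the result so far, the 24×29.5 cube at (4.5, 14) misses the remaining region (no effect) — 1 connected region. Overall, the cross-section is a single solid region. The nearest boundary edge runs (-1.00, 8.50)→(8.00, 8.50); distance from the point to it = 2.60 mm. The point is inside the cross-section and 2.60 mm from the nearest boundary — more than the 1.2 mm shell width (3 × 0.4), so it's in the infill interior.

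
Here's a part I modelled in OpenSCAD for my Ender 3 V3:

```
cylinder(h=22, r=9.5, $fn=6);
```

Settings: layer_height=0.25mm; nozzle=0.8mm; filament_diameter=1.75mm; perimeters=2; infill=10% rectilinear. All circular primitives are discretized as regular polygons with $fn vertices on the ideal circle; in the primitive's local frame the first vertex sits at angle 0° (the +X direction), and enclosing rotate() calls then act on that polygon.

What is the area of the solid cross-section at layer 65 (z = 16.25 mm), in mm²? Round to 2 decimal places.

At z = 16.25 mm: the cylinder: section is a regular 6-gon, circumradius r=9.5 (area = (6/2)·9.500²·sin(360°/6) = 234.48 mm²). Overall, the cross-section is a single solid region. Net area = 234.48 mm².

234.48 mm²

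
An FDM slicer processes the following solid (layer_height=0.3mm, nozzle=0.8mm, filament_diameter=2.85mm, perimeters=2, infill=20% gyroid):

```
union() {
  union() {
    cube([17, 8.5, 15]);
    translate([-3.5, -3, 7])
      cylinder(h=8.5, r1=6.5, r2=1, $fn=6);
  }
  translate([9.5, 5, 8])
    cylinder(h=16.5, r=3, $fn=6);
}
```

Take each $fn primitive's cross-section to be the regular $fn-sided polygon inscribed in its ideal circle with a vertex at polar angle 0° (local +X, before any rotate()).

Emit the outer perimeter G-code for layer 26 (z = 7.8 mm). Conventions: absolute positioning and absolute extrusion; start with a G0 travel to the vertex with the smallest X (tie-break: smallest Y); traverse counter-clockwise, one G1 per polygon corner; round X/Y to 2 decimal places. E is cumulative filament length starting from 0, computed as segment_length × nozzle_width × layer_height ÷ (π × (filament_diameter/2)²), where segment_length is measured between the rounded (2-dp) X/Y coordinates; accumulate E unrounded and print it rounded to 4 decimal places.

At z = 7.8 mm: the 17×8.5 cube contributes its full rectangle; the cone at (-3.5, -3) (r1=6.5→r2=1) has section circumradius 5.982 here — a regular 6-gon; Merging all regions: the regions partially overlap (shared area 0.49 mm²), so overlapping operands fuse into one piece — 1 connected region; the cylinder at (9.5, 5) is not intersected at this z (z outside [8, 24.5]); Merging all regions: only that combined region is present, so the union is just that shape — 1 connected region. The outline is a single polygon with 11 vertices. Extrusion per mm of travel: 0.8 × 0.3 / (π × 1.425²) = 0.037621. Accumulating E over each segment gives final E = 3.1351.

G0 X-9.48 Y-3.00 Z7.80
G1 X-6.49 Y-8.18 E0.2250
G1 X-0.51 Y-8.18 E0.4500
G1 X2.48 Y-3.00 E0.6750
G1 X0.75 Y0.00 E0.8053
G1 X17.00 Y0.00 E1.4166
G1 X17.00 Y8.50 E1.7364
G1 X0.00 Y8.50 E2.3760
G1 X0.00 Y1.30 E2.6468
G1 X-0.51 Y2.18 E2.6851
G1 X-6.49 Y2.18 E2.9101
G1 X-9.48 Y-3.00 E3.1351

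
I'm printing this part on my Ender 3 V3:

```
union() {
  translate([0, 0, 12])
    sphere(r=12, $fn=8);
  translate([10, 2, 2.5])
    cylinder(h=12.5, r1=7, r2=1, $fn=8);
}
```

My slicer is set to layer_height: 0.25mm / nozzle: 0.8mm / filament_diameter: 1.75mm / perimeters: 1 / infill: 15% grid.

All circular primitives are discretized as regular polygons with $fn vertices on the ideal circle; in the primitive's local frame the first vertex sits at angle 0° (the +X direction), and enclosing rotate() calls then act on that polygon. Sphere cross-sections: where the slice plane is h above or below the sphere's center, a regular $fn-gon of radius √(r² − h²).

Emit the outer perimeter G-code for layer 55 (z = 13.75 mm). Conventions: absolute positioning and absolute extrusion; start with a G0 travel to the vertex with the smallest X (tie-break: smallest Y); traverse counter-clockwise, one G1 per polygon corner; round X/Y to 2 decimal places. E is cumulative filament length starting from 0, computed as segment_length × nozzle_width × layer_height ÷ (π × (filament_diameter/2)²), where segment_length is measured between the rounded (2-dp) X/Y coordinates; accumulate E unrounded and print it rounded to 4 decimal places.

G0 X-11.87 Y0.00 Z13.75
G1 X-8.39 Y-8.39 E0.7553
G1 X0.00 Y-11.87 E1.5105
G1 X8.39 Y-8.39 E2.2658
G1 X11.87 Y0.00 E3.0210
G1 X11.32 Y1.33 E3.1407
G1 X11.60 Y2.00 E3.2011
G1 X11.13 Y3.13 E3.3029
G1 X10.46 Y3.41 E3.3632
G1 X8.39 Y8.39 E3.8117
G1 X0.00 Y11.87 E4.5669
G1 X-8.39 Y8.39 E5.3222
G1 X-11.87 Y0.00 E6.0775

At z = 13.75 mm: the sphere: section is a regular 8-gon, circumradius = √(r²−h²) = √(12²−1.75²) = 11.872; the cone at (10, 2): at t=0.900 of its height the radius interpolates to r₁+(r₂−r₁)t = 1.600, giving a regular 8-gon of that circumradius; Merging all regions: the regions partially overlap (shared area 6.35 mm²), so overlapping operands fuse into one piece — 1 connected region. The outline is a single polygon with 12 vertices. Extrusion per mm of travel: 0.8 × 0.25 / (π × 0.875²) = 0.083150. Accumulating E over each segment gives final E = 6.0775.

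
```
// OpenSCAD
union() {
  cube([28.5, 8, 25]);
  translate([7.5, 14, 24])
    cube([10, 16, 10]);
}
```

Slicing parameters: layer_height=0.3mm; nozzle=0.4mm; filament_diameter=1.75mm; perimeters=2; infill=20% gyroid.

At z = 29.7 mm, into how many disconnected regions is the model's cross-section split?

At z = 29.7 mm: the cube is absent (z outside [0, 25]); the cube at (7.5, 14) is present — its section is the full 10×16 rectangle; Taking the union: only the 10×16 cube at (7.5, 14) is present, so the union is just that shape — 1 connected region. The result has 1 disconnected region.

1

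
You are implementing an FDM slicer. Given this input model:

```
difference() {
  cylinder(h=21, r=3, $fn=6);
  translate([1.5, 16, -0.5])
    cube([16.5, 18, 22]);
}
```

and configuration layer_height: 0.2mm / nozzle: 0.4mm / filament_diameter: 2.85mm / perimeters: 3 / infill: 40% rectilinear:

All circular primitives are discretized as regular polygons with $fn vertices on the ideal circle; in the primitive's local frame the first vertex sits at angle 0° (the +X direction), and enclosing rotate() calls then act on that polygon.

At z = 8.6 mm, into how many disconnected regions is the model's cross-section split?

At z = 8.6 mm: the r=3 cylinder contributes a regular 6-gon of circumradius 3; the 16.5×18 cube at (1.5, 16) contributes its full rectangle; After the difference (first − rest): starting from the r=3 cylinder, the 16.5×18 cube at (1.5, 16) misses the remaining region (no effect) — 1 connected region. The result has 1 disconnected region.

1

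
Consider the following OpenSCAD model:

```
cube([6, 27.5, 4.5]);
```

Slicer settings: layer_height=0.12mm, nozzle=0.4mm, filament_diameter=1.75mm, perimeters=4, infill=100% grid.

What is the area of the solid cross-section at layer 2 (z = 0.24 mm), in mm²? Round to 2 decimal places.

At z = 0.24 mm: the cube is present — its section is the full 6×27.5 rectangle (area 165.00 mm²). Overall, the cross-section is a single solid region. Net area = 165.00 mm².

165.00 mm²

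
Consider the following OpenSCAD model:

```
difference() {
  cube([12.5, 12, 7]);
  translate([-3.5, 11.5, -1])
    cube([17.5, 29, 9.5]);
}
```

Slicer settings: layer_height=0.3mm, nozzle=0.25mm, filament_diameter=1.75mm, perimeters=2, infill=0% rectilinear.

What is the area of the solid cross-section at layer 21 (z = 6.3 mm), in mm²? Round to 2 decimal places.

143.75 mm²

At z = 6.3 mm: the cube (footprint 12.5×12) is included at this height (area 150.00 mm²); the cube at (-3.5, 11.5) is present — its section is the full 17.5×29 rectangle (area 507.50 mm²); Subtracting the remaining from the first: starting from the 12.5×12 cube (150.00 mm²), the 17.5×29 cube at (-3.5, 11.5) partially overlaps it — only the 6.25 mm² overlap (of its 507.50 mm²) is removed, clipping the outline — area = 143.75 mm². Overall, the cross-section is a single solid region. Net area = 143.75 mm².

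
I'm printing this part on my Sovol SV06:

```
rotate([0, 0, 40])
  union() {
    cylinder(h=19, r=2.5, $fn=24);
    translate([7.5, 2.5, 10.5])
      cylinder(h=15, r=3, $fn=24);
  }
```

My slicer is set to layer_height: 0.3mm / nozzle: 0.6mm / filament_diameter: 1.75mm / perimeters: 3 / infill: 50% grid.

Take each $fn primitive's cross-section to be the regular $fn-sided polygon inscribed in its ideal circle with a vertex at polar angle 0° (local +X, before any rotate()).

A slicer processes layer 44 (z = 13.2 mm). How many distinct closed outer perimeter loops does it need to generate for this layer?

2

At z = 13.2 mm: the r=2.5 cylinder gives a regular 24-gon of circumradius 2.5 (constant along its height); the cylinder at (7.5, 2.5): section is a regular 24-gon, circumradius r=3; Merging all regions: the 2 present regions are separate (no shared area or edge), so areas and boundary lengths simply add and each stays a separate island — 2 connected regions; (rotated 40° about Z; rotation is an isometry so areas/perimeters/island counts are preserved). The result has 2 disconnected regions.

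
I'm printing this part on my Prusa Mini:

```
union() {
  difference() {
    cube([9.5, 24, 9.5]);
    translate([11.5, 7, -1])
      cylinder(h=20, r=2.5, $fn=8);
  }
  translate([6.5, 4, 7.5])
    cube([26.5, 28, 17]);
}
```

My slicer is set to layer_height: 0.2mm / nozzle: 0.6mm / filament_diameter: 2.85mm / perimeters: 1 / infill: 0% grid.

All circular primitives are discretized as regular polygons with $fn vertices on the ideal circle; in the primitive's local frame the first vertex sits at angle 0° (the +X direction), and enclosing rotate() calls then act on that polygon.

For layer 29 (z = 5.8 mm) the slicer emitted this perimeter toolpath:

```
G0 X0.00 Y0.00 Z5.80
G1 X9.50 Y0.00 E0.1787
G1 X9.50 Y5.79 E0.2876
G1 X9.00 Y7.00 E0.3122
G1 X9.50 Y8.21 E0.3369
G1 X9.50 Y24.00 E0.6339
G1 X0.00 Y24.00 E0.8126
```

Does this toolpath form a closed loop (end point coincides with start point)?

Start point (G0): (0.00, 0.00). End point (last G1): the path does not return to the start — open.

no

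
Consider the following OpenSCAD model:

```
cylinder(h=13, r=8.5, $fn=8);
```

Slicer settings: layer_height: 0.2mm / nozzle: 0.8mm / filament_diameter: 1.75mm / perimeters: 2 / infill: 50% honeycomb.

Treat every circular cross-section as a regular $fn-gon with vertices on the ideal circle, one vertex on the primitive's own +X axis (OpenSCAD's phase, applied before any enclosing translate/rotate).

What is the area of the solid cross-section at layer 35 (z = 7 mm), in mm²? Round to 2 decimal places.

204.35 mm²

At z = 7 mm: the r=8.5 cylinder contributes a regular 8-gon of circumradius 8.5 (area = (8/2)·8.500²·sin(360°/8) = 204.35 mm²). Overall, the cross-section is a single solid region. Net area = 204.35 mm².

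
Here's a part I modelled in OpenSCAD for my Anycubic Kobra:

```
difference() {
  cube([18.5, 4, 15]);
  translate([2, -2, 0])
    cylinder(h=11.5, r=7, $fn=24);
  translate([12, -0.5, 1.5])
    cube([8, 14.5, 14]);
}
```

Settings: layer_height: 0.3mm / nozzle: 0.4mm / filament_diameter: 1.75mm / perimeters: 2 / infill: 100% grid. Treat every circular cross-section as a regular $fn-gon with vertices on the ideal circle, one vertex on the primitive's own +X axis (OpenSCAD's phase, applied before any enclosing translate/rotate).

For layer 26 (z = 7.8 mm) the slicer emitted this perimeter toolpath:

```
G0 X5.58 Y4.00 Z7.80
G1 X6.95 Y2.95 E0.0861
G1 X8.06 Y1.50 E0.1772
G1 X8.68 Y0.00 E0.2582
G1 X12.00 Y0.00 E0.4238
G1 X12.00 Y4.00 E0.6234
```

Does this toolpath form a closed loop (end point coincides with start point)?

Start point (G0): (5.58, 4.00). End point (last G1): the path does not return to the start — open.

no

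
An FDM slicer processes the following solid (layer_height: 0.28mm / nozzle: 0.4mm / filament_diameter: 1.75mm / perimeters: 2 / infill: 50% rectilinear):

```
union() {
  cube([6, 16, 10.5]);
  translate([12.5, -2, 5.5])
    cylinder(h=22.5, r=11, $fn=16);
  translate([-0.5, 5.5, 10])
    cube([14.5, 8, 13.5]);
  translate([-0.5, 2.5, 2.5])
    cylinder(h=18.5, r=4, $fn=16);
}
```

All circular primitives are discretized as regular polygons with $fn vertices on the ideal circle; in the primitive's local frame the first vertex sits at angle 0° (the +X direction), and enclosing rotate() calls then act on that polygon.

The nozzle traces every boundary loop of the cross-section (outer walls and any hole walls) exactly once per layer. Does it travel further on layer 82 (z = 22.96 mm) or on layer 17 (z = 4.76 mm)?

Layer 82 (z = 22.96): the cube is absent (z outside [0, 10.5]); the r=11 cylinder at (12.5, -2) gives a regular 16-gon of circumradius 11 (constant along its height) (perimeter = 2·16·11.000·sin(180°/16) = 68.67 mm); the 14.5×8 cube at (-0.5, 5.5) contributes its full rectangle (perimeter 45.00 mm); the cylinder at (-0.5, 2.5) is absent (z outside [2.5, 21]); Taking the union: the regions partially overlap (shared area 23.27 mm²), so the edge portions inside another operand are dropped and the merged outline is re-measured after clipping — boundary = 90.56 mm. So its perimeter = 90.56 mm. Layer 17 (z = 4.76): the 6×16 cube contributes its full rectangle (perimeter 44.00 mm); the cylinder at (12.5, -2) is not intersected at this z (z outside [5.5, 28]); the cube at (-0.5, 5.5) does not reach this height (z outside [10, 23.5]); the cylinder at (-0.5, 2.5): section is a regular 16-gon, circumradius r=4 (perimeter = 2·16·4.000·sin(180°/16) = 24.97 mm); Combining (union): the regions partially overlap (shared area 18.18 mm²), so the edge portions inside another operand are dropped and the merged outline is re-measured after clipping — boundary = 51.56 mm. So its perimeter = 51.56 mm. Layer 82 is larger (90.56 vs 51.56 mm).

layer 82 (z = 22.96 mm)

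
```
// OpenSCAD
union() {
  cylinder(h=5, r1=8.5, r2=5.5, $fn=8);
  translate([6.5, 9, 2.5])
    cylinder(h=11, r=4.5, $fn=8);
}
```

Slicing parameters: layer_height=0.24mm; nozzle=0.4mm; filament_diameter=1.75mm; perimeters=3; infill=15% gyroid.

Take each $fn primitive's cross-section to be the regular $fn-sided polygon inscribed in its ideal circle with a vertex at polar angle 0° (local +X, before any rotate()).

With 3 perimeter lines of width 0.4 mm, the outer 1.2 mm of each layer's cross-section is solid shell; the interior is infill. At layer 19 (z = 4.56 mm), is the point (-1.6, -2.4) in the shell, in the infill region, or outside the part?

infill

At z = 4.56 mm: the cone (r1=8.5→r2=5.5) has section circumradius 5.764 here — a regular 8-gon; the cylinder at (6.5, 9): section is a regular 8-gon, circumradius r=4.5; Taking the union: the 2 present regions are separate (no shared area or edge), so areas and boundary lengths simply add and each stays a separate island — 2 connected regions. Overall, the cross-section has 2 separate islands. The nearest boundary edge runs (-0.00, -5.76)→(-4.08, -4.08); distance from the point to it = 2.50 mm. (Shell/infill is judged within the island containing the point — the largest one.) The point is inside the cross-section and 2.50 mm from the nearest boundary — more than the 1.2 mm shell width (3 × 0.4), so it's in the infill interior.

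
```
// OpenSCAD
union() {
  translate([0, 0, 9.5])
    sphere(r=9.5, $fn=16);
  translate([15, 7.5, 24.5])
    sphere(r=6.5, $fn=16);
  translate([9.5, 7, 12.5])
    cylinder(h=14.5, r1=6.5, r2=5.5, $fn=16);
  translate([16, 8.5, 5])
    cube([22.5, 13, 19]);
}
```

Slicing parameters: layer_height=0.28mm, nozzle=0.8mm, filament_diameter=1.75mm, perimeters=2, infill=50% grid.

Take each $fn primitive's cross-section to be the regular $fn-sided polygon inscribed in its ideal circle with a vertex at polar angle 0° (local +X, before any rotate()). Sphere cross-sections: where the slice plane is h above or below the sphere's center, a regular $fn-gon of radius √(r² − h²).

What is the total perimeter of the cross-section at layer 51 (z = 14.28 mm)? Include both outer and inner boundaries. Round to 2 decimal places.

144.50 mm

At z = 14.28 mm: the r=9.5 sphere slices to a regular 16-gon of circumradius 8.210 (√(r²−h²) with h=4.78 from center) (perimeter = 2·16·8.210·sin(180°/16) = 51.25 mm); the sphere at (15, 7.5) does not reach this height (|z−center|=10.220 > r=6.5); the cone at (9.5, 7) (r1=6.5→r2=5.5) has section circumradius 6.377 here — a regular 16-gon (perimeter = 2·16·6.377·sin(180°/16) = 39.81 mm); the cube at (16, 8.5) is present — its section is the full 22.5×13 rectangle (perimeter 71.00 mm); Combining (union): the regions partially overlap (shared area 14.42 mm²), so the edge portions inside another operand are dropped and the merged outline is re-measured after clipping — boundary = 144.50 mm. Overall, the cross-section has 2 separate islands. Total boundary length (outer) = 144.50 mm.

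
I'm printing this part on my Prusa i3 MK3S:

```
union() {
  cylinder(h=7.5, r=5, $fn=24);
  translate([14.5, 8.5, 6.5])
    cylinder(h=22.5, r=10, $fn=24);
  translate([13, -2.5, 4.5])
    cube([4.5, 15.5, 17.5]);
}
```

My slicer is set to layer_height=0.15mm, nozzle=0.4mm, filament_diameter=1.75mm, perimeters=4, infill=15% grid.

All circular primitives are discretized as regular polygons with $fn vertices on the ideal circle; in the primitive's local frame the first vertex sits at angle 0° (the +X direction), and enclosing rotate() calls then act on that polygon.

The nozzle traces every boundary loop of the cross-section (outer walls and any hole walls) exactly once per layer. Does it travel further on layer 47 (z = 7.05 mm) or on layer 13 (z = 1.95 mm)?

Layer 47 (z = 7.05): the r=5 cylinder gives a regular 24-gon of circumradius 5 (constant along its height) (perimeter = 2·24·5.000·sin(180°/24) = 31.33 mm); the r=10 cylinder at (14.5, 8.5) gives a regular 24-gon of circumradius 10 (constant along its height) (perimeter = 2·24·10.000·sin(180°/24) = 62.65 mm); the cube at (13, -2.5) is present — its section is the full 4.5×15.5 rectangle (perimeter 40.00 mm); Taking the union: the regions partially overlap (shared area 64.49 mm²), so the edge portions inside another operand are dropped and the merged outline is re-measured after clipping — boundary = 96.62 mm. So its perimeter = 96.62 mm. Layer 13 (z = 1.95): the cylinder: section is a regular 24-gon, circumradius r=5 (perimeter = 2·24·5.000·sin(180°/24) = 31.33 mm); the cylinder at (14.5, 8.5) does not reach this height (z outside [6.5, 29]); the cube at (13, -2.5) is absent (z outside [4.5, 22]); Merging all regions: only the r=5 cylinder is present, so the union is just that shape — boundary = 31.33 mm. So its perimeter = 31.33 mm. Layer 47 is larger (96.62 vs 31.33 mm).

layer 47 (z = 7.05 mm)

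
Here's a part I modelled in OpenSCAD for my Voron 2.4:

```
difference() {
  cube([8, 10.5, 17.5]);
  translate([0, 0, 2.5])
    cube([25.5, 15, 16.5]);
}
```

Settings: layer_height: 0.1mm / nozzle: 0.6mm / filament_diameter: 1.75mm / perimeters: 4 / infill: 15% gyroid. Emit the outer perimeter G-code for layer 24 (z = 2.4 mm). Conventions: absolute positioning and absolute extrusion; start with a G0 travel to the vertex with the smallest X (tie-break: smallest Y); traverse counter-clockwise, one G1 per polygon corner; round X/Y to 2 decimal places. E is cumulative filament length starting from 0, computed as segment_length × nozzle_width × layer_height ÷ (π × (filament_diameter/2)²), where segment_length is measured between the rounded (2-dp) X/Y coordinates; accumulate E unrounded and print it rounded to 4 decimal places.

G0 X0.00 Y0.00 Z2.40
G1 X8.00 Y0.00 E0.1996
G1 X8.00 Y10.50 E0.4615
G1 X0.00 Y10.50 E0.6610
G1 X0.00 Y0.00 E0.9230

At z = 2.4 mm: the cube (footprint 8×10.5) is included at this height; the cube is not intersected at this z (z outside [2.5, 19]); Subtracting the remaining from the first: none of the subtracted shapes is present at this height, so the 8×10.5 cube is unchanged — 1 connected region. The outline is a single polygon with 4 vertices. Extrusion per mm of travel: 0.6 × 0.1 / (π × 0.875²) = 0.024945. Accumulating E over each segment gives final E = 0.9230.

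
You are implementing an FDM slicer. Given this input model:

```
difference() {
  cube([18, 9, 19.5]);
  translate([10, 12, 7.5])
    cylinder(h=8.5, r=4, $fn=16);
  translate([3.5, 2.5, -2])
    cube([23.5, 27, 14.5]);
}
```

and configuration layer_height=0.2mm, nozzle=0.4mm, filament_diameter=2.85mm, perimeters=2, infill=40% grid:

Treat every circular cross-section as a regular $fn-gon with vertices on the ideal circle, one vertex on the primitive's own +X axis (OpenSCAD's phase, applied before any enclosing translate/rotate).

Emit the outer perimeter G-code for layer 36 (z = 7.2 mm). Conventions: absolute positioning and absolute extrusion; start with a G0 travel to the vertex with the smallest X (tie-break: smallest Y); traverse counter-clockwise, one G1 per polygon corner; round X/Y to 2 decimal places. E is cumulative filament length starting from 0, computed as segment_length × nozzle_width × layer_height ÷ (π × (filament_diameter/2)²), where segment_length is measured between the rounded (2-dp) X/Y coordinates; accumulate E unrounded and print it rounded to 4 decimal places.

G0 X0.00 Y0.00 Z7.20
G1 X18.00 Y0.00 E0.2257
G1 X18.00 Y2.50 E0.2571
G1 X3.50 Y2.50 E0.4389
G1 X3.50 Y9.00 E0.5204
G1 X0.00 Y9.00 E0.5643
G1 X0.00 Y0.00 E0.6772

At z = 7.2 mm: the cube is present — its section is the full 18×9 rectangle; the cylinder at (10, 12) is absent (z outside [7.5, 16]); the 23.5×27 cube at (3.5, 2.5) contributes its full rectangle; Taking the first minus the rest: starting from the 18×9 cube, the 23.5×27 cube at (3.5, 2.5) partially overlaps it — only the 94.25 mm² overlap (of its 634.50 mm²) is removed, clipping the outline — 1 connected region. The outline is a single polygon with 6 vertices. Extrusion per mm of travel: 0.4 × 0.2 / (π × 1.425²) = 0.012540. Accumulating E over each segment gives final E = 0.6772.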